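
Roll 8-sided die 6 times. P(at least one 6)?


P(no 6)^6 = (7/8)^6 = 117649/262144
P(≥1) = 1 - 117649/262144 = 144495/262144

P = 144495/262144 ≈ 55.12%


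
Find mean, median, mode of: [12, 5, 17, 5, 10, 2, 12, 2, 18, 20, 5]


Sorted: [2, 2, 5, 5, 5, 10, 12, 12, 17, 18, 20]
Mean = 108/11
Median = 10
Freq: {12: 2, 5: 3, 17: 1, 10: 1, 2: 2, 18: 1, 20: 1}
Mode: [5]

Mean=108/11, Median=10, Mode=5


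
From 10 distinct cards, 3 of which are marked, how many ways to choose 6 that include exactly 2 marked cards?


Choose 2 of the 3 marked cards and 4 of the other 7 cards:
C(3,2)×C(7,4) = 3×35 = 105

105


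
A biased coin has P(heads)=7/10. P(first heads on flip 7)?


Geometric: P(X=7) = (1-p)^(k-1)×p = (3/10)^6×7/10 = 5103/10000000

P(X=7) = 5103/10000000 ≈ 0.05%


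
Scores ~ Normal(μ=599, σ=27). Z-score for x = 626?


z = (x - μ)/σ = (626 - 599)/27 = 1.0

z = 1.0


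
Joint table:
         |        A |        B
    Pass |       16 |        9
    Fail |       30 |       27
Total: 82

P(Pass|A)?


P(Pass|A) = 16/(16+30) = 16/46 = 8/23

P = 8/23 ≈ 34.78%


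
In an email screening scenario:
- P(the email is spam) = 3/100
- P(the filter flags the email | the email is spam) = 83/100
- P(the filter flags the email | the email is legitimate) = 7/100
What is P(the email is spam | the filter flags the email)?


Using Bayes' theorem:
P(A|B) = P(B|A)·P(A) / P(B)

P(the filter flags the email) = 83/100 × 3/100 + 7/100 × 97/100
= 249/10000 + 679/10000 = 58/625

P(the email is spam|the filter flags the email) = (249/10000) / (58/625) = 249/928

P(the email is spam|the filter flags the email) = 249/928 ≈ 26.83%


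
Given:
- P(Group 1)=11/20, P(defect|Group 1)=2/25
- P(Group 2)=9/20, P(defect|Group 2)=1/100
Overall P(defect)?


P(B) = Σ P(B|Aᵢ)×P(Aᵢ)
  2/25×11/20 = 11/250
  1/100×9/20 = 9/2000
Sum = 97/2000

P(defect) = 97/2000 ≈ 4.85%


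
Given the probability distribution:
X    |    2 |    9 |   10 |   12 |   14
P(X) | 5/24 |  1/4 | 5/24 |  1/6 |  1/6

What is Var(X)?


E[X] = 109/12
E[X²] = 1183/12
Var(X) = E[X²] - (E[X])² = 1183/12 - 11881/144 = 2315/144

Var(X) = 2315/144 ≈ 16.0764


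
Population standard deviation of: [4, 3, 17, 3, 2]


Mean = 29/5
  (4-29/5)²=81/25
  (3-29/5)²=196/25
  (17-29/5)²=3136/25
  (3-29/5)²=196/25
  (2-29/5)²=361/25
Σ(x-μ)² = 794/5
σ² = (794/5)/5 = 794/25

σ = √(794/25) ≈ 5.6356


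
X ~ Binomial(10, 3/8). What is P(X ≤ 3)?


P(X ≤ 3) = Σ P(X=i) for i=0..3
P(X=0) = 9765625/1073741824
P(X=1) = 29296875/536870912
P(X=2) = 158203125/1073741824
P(X=3) = 31640625/134217728
Sum = 119921875/268435456

P(X ≤ 3) = 119921875/268435456 ≈ 44.67%


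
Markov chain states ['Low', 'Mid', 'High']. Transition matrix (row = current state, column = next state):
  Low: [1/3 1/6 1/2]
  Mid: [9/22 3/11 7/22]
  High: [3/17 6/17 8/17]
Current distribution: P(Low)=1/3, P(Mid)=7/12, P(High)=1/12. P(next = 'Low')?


P(next=Low) = Σᵢ P(now=i)×P(i→Low)
= 1/3×1/3 + 7/12×9/22 + 1/12×3/17
= 1/9 + 21/88 + 1/68 = 4907/13464

P = 4907/13464 ≈ 0.3645


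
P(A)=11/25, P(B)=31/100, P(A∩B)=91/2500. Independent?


P(A)×P(B) = 341/2500
P(A∩B) = 91/2500
Not equal → NOT independent

No, not independent


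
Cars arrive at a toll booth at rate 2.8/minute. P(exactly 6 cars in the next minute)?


Poisson(λ=2.8): P(X=6) = e^(-λ)×λ^k/k!
= e^(-2.8) × 2.8^6 / 6!
≈ 0.06081006263 × 481.890304 / 720 ≈ 0.040700

P(X=6) ≈ 0.040700 ≈ 4.07%


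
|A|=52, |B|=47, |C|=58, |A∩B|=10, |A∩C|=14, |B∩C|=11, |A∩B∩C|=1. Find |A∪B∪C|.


|A∪B∪C| = 52+47+58-10-14-11+1 = 123

|A∪B∪C| = 123


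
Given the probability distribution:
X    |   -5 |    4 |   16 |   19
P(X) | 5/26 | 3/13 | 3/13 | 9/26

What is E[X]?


E[X] = Σ x·P(X=x)
= (-5)×(5/26) + (4)×(3/13) + (16)×(3/13) + (19)×(9/26)
= 133/13

E[X] = 133/13


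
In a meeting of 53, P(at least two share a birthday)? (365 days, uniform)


P(all different) = Π(365-i)/365 for i=0..52
= 0.018862
P(match) = 1 - 0.018862 = 0.981138

P ≈ 0.9811 ≈ 98.11%


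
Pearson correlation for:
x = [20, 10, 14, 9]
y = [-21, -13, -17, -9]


n=4, Σx=53, Σy=-60, Σxy=-869, Σx²=777, Σy²=980
r = (4×(-869) - 53×(-60))/√((4×777 - 53²)(4×980 - (-60)²))
= -296/√(299×320) = -296/√95680 ≈ -296/309.3218 ≈ -0.9569

r ≈ -0.9569


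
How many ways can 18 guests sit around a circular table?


Circular arrangements of 18 distinct objects: fix one position to break rotational symmetry.
(n-1)! = 17! = 355687428096000

355687428096000


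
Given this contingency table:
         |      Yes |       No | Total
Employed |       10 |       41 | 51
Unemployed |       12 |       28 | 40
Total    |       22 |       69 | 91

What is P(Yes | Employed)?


P(Yes | Employed) = 10/(10+41) = 10/51

P(Yes|Employed) = 10/51 ≈ 19.61%


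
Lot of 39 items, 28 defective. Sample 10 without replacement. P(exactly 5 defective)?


Hypergeometric: C(28,5)×C(11,5)/C(39,10)
= 98280×462/635745396 = 26460/370481

P(X=5) = 26460/370481 ≈ 7.14%


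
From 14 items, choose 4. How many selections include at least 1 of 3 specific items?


Complement: C(14,4) - C(11,4) = 1001 - 330 = 671

671


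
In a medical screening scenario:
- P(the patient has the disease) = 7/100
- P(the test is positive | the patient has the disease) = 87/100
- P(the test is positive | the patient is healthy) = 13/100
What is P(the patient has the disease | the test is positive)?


Using Bayes' theorem:
P(A|B) = P(B|A)·P(A) / P(B)

P(the test is positive) = 87/100 × 7/100 + 13/100 × 93/100
= 609/10000 + 1209/10000 = 909/5000

P(the patient has the disease|the test is positive) = (609/10000) / (909/5000) = 203/606

P(the patient has the disease|the test is positive) = 203/606 ≈ 33.50%


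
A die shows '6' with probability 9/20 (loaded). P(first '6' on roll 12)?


Geometric: P(X=12) = (1-p)^(k-1)×p = (11/20)^11×9/20 = 2567805035499/4096000000000000

P(X=12) = 2567805035499/4096000000000000 ≈ 0.06%


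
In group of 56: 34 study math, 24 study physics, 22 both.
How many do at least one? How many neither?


|A∪B| = 34+24-22 = 36
Neither = 56-36 = 20

At least one: 36; Neither: 20


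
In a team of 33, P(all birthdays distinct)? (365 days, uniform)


P(all different) = Π(365-i)/365 for i=0..32
= (365/365)×(364/365)×...×(333/365)
= 0.225028

P ≈ 0.2250 ≈ 22.50%


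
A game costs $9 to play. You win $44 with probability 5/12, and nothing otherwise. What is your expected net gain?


E[gain] = (44-9)×5/12 + (-9)×7/12
= 175/12 - 21/4 = 28/3

Expected net gain = $28/3 ≈ $9.33


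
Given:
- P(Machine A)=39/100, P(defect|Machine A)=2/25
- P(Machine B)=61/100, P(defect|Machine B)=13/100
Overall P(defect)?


P(B) = Σ P(B|Aᵢ)×P(Aᵢ)
  2/25×39/100 = 39/1250
  13/100×61/100 = 793/10000
Sum = 221/2000

P(defect) = 221/2000 ≈ 11.05%


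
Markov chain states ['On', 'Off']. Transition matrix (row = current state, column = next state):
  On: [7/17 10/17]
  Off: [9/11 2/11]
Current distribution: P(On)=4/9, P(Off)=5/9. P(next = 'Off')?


P(next=Off) = Σᵢ P(now=i)×P(i→Off)
= 4/9×10/17 + 5/9×2/11
= 40/153 + 10/99 = 610/1683

P = 610/1683 ≈ 0.3624


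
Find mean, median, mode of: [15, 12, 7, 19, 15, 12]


Sorted: [7, 12, 12, 15, 15, 19]
Mean = 80/6 = 40/3
Median = 27/2
Freq: {15: 2, 12: 2, 7: 1, 19: 1}
Mode: [12, 15]

Mean=40/3, Median=27/2, Mode=[12, 15]


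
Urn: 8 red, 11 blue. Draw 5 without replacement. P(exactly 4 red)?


Hypergeometric: C(8,4)×C(11,1)/C(19,5)
= 70×11/11628 = 385/5814

P(X=4) = 385/5814 ≈ 6.62%


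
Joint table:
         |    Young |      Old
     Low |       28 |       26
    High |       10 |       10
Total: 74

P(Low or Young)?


P(Low∨Young) = P(Low) + P(Young) - P(Low∧Young)
= (54 + 38 - 28)/74 = 64/74 = 32/37

P = 32/37 ≈ 86.49%


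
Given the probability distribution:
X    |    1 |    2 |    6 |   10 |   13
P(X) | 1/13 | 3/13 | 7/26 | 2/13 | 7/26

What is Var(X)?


E[X] = 187/26
E[X²] = 1861/26
Var(X) = E[X²] - (E[X])² = 1861/26 - 34969/676 = 13417/676

Var(X) = 13417/676 ≈ 19.8476


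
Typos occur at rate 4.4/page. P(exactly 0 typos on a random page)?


Poisson(λ=4.4): P(X=0) = e^(-λ)×λ^k/k!
= e^(-4.4) × 4.4^0 / 0!
≈ 0.0122773399 × 1 / 1 ≈ 0.012277

P(X=0) ≈ 0.012277 ≈ 1.23%


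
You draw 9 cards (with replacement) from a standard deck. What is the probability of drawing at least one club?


P(not a club) = 39/52 = 3/4
P(none in 9 draws) = (3/4)^9 = 19683/262144
P(≥1 club) = 1 - 19683/262144 = 242461/262144

P = 242461/262144 ≈ 92.49%


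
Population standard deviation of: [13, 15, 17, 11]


Mean = 56/4 = 14
  (13-14)²=1
  (15-14)²=1
  (17-14)²=9
  (11-14)²=9
Σ(x-μ)² = 20
σ² = 20/4 = 5

σ = √(5) ≈ 2.2361


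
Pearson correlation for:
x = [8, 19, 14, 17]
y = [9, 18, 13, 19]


n=4, Σx=58, Σy=59, Σxy=919, Σx²=910, Σy²=935
r = (4×919 - 58×59)/√((4×910 - 58²)(4×935 - 59²))
= 254/√(276×259) = 254/√71484 ≈ 254/267.3649 ≈ 0.9500

r ≈ 0.9500


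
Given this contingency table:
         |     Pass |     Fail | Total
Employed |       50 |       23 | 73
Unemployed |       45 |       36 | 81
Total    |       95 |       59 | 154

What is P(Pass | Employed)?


P(Pass | Employed) = 50/(50+23) = 50/73

P(Pass|Employed) = 50/73 ≈ 68.49%


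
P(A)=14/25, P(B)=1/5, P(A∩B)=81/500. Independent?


P(A)×P(B) = 14/125
P(A∩B) = 81/500
Not equal → NOT independent

No, not independent


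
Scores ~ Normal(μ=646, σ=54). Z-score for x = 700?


z = (x - μ)/σ = (700 - 646)/54 = 1.0

z = 1.0


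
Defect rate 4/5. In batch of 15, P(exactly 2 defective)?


Binomial: P(X=2) = C(15,2)×p^2×(1-p)^13
= 105 × 16/25 × 1/1220703125 = 336/6103515625

P(X=2) = 336/6103515625 ≈ 0.00%


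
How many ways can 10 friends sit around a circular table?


Circular arrangements of 10 distinct objects: fix one position to break rotational symmetry.
(n-1)! = 9! = 362880

362880


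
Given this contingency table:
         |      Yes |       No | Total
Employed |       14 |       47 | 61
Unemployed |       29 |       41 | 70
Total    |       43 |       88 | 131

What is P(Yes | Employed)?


P(Yes | Employed) = 14/(14+47) = 14/61

P(Yes|Employed) = 14/61 ≈ 22.95%


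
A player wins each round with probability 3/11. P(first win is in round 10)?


Geometric: P(X=10) = (1-p)^(k-1)×p = (8/11)^9×3/11 = 402653184/25937424601

P(X=10) = 402653184/25937424601 ≈ 1.55%


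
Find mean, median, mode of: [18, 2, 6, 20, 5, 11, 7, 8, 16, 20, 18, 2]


Sorted: [2, 2, 5, 6, 7, 8, 11, 16, 18, 18, 20, 20]
Mean = 133/12
Median = 19/2
Freq: {18: 2, 2: 2, 6: 1, 20: 2, 5: 1, 11: 1, 7: 1, 8: 1, 16: 1}
Mode: [2, 18, 20]

Mean=133/12, Median=19/2, Mode=[2, 18, 20]


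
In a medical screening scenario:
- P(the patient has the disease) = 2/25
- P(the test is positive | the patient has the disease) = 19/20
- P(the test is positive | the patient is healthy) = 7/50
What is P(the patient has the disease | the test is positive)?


Using Bayes' theorem:
P(A|B) = P(B|A)·P(A) / P(B)

P(the test is positive) = 19/20 × 2/25 + 7/50 × 23/25
= 19/250 + 161/1250 = 128/625

P(the patient has the disease|the test is positive) = (19/250) / (128/625) = 95/256

P(the patient has the disease|the test is positive) = 95/256 ≈ 37.11%


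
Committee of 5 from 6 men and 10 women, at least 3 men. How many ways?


Count by #men:
  3M,2W: C(6,3)×C(10,2)=900
  4M,1W: C(6,4)×C(10,1)=150
  5M,0W: C(6,5)×C(10,0)=6
Total = 1056

1056


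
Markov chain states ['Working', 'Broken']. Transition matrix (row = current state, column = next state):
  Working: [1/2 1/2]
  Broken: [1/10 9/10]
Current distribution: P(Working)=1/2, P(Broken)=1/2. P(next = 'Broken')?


P(next=Broken) = Σᵢ P(now=i)×P(i→Broken)
= 1/2×1/2 + 1/2×9/10
= 1/4 + 9/20 = 7/10

P = 7/10 ≈ 0.7000


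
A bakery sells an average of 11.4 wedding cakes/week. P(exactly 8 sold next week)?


Poisson(λ=11.4): P(X=8) = e^(-λ)×λ^k/k!
= e^(-11.4) × 11.4^8 / 8!
≈ 1.119548484e-05 × 285258642.207 / 40320 ≈ 0.079207

P(X=8) ≈ 0.079207 ≈ 7.92%


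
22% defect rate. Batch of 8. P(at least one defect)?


P(all good) = (39/50)^8 = 5352009260481/39062500000000
P(≥1 defect) = 33710490739519/39062500000000

P = 33710490739519/39062500000000 ≈ 86.30%


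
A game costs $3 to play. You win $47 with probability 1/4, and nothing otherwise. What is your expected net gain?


E[gain] = (47-3)×1/4 + (-3)×3/4
= 11 - 9/4 = 35/4

Expected net gain = $35/4 ≈ $8.75


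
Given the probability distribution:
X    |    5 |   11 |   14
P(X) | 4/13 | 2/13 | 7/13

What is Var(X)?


E[X] = 140/13
E[X²] = 1714/13
Var(X) = E[X²] - (E[X])² = 1714/13 - 19600/169 = 2682/169

Var(X) = 2682/169 ≈ 15.8698


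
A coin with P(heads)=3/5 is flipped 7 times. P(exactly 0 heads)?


Binomial: P(X=0) = C(7,0)×p^0×(1-p)^7
= 1 × 1 × 128/78125 = 128/78125

P(X=0) = 128/78125 ≈ 0.16%


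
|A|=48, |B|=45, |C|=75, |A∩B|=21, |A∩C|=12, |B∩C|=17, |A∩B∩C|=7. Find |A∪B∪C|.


|A∪B∪C| = 48+45+75-21-12-17+7 = 125

|A∪B∪C| = 125


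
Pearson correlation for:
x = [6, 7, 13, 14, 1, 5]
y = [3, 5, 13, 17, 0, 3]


n=6, Σx=46, Σy=41, Σxy=475, Σx²=476, Σy²=501
r = (6×475 - 46×41)/√((6×476 - 46²)(6×501 - 41²))
= 964/√(740×1325) = 964/√980500 ≈ 964/990.2020 ≈ 0.9735

r ≈ 0.9735


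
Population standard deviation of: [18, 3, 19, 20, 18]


Mean = 78/5
  (18-78/5)²=144/25
  (3-78/5)²=3969/25
  (19-78/5)²=289/25
  (20-78/5)²=484/25
  (18-78/5)²=144/25
Σ(x-μ)² = 1006/5
σ² = (1006/5)/5 = 1006/25

σ = √(1006/25) ≈ 6.3435


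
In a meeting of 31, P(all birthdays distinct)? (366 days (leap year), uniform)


P(all different) = Π(366-i)/366 for i=0..30
= (366/366)×(365/366)×...×(336/366)
= 0.270541

P ≈ 0.2705 ≈ 27.05%


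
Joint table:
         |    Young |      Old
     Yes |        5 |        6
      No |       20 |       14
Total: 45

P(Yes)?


P(Yes) = (5+6)/45 = 11/45

P(Yes) = 11/45 ≈ 24.44%


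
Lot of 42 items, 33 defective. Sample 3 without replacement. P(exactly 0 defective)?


Hypergeometric: C(33,0)×C(9,3)/C(42,3)
= 1×84/11480 = 3/410

P(X=0) = 3/410 ≈ 0.73%


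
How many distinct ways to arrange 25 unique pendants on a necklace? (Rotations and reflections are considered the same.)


Free circular arrangements: rotations and reflections both identified.
(n-1)!/2 = 24!/2 = 620448401733239439360000/2 = 310224200866619719680000

310224200866619719680000


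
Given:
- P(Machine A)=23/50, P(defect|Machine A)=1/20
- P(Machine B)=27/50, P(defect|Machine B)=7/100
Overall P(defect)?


P(B) = Σ P(B|Aᵢ)×P(Aᵢ)
  1/20×23/50 = 23/1000
  7/100×27/50 = 189/5000
Sum = 38/625

P(defect) = 38/625 ≈ 6.08%


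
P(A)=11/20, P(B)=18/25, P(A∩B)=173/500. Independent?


P(A)×P(B) = 99/250
P(A∩B) = 173/500
Not equal → NOT independent

No, not independent


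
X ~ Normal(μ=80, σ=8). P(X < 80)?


z = (80-80)/8 = 0.0
P(Z < 0.0) = 0.5000

P(X < 80) ≈ 0.5000


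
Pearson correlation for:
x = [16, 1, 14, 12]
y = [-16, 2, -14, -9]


n=4, Σx=43, Σy=-37, Σxy=-558, Σx²=597, Σy²=537
r = (4×(-558) - 43×(-37))/√((4×597 - 43²)(4×537 - (-37)²))
= -641/√(539×779) = -641/√419881 ≈ -641/647.9823 ≈ -0.9892

r ≈ -0.9892


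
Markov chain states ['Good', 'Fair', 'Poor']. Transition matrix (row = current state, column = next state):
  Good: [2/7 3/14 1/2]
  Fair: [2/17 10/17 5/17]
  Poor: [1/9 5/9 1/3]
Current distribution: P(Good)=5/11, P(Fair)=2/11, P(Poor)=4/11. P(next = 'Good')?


P(next=Good) = Σᵢ P(now=i)×P(i→Good)
= 5/11×2/7 + 2/11×2/17 + 4/11×1/9
= 10/77 + 4/187 + 4/99 = 2258/11781

P = 2258/11781 ≈ 0.1917


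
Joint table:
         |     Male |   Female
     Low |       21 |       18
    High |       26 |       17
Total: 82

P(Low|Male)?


P(Low|Male) = 21/(21+26) = 21/47

P = 21/47 ≈ 44.68%


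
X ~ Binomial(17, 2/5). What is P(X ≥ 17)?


P(X ≥ 17) = Σ P(X=i) for i=17..17
P(X=17) = 131072/762939453125
Sum = 131072/762939453125

P(X ≥ 17) = 131072/762939453125 ≈ 0.00%


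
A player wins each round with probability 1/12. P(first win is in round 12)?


Geometric: P(X=12) = (1-p)^(k-1)×p = (11/12)^11×1/12 = 285311670611/8916100448256

P(X=12) = 285311670611/8916100448256 ≈ 3.20%


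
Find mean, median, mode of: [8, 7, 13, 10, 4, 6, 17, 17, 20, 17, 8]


Sorted: [4, 6, 7, 8, 8, 10, 13, 17, 17, 17, 20]
Mean = 127/11
Median = 10
Freq: {8: 2, 7: 1, 13: 1, 10: 1, 4: 1, 6: 1, 17: 3, 20: 1}
Mode: [17]

Mean=127/11, Median=10, Mode=17


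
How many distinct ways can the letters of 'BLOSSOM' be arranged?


Letters: 7, freq: {'B': 1, 'L': 1, 'O': 2, 'S': 2, 'M': 1}
7!/(1!×1!×2!×2!×1!) = 5040/4 = 1260

1260


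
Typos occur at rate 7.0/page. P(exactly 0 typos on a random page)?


Poisson(λ=7.0): P(X=0) = e^(-λ)×λ^k/k!
= e^(-7.0) × 7.0^0 / 0!
≈ 0.0009118819656 × 1 / 1 ≈ 0.000912

P(X=0) ≈ 0.000912 ≈ 0.09%


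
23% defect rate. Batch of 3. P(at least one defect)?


P(all good) = (77/100)^3 = 456533/1000000
P(≥1 defect) = 543467/1000000

P = 543467/1000000 ≈ 54.35%


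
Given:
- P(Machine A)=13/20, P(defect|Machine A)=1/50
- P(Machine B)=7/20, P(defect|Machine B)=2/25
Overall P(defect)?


P(B) = Σ P(B|Aᵢ)×P(Aᵢ)
  1/50×13/20 = 13/1000
  2/25×7/20 = 7/250
Sum = 41/1000

P(defect) = 41/1000 ≈ 4.10%


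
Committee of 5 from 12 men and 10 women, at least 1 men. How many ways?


Count by #men:
  1M,4W: C(12,1)×C(10,4)=2520
  2M,3W: C(12,2)×C(10,3)=7920
  3M,2W: C(12,3)×C(10,2)=9900
  4M,1W: C(12,4)×C(10,1)=4950
  5M,0W: C(12,5)×C(10,0)=792
Total = 26082

26082


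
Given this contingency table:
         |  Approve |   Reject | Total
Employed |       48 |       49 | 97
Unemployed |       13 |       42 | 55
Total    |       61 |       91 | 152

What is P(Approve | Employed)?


P(Approve | Employed) = 48/(48+49) = 48/97

P(Approve|Employed) = 48/97 ≈ 49.48%


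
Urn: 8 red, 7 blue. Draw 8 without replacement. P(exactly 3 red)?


Hypergeometric: C(8,3)×C(7,5)/C(15,8)
= 56×21/6435 = 392/2145

P(X=3) = 392/2145 ≈ 18.28%


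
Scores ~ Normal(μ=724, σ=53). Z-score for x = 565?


z = (x - μ)/σ = (565 - 724)/53 = -3.0

z = -3.0


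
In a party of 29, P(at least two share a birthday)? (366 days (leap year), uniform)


P(all different) = Π(366-i)/366 for i=0..28
= 0.320056
P(match) = 1 - 0.320056 = 0.679944

P ≈ 0.6799 ≈ 67.99%


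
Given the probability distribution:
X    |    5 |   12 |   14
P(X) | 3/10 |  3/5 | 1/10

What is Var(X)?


E[X] = 101/10
E[X²] = 227/2
Var(X) = E[X²] - (E[X])² = 227/2 - 10201/100 = 1149/100

Var(X) = 1149/100 ≈ 11.4900


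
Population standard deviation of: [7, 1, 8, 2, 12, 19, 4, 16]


Mean = 69/8
  (7-69/8)²=169/64
  (1-69/8)²=3721/64
  (8-69/8)²=25/64
  (2-69/8)²=2809/64
  (12-69/8)²=729/64
  (19-69/8)²=6889/64
  (4-69/8)²=1369/64
  (16-69/8)²=3481/64
Σ(x-μ)² = 2399/8
σ² = (2399/8)/8 = 2399/64

σ = √(2399/64) ≈ 6.1224


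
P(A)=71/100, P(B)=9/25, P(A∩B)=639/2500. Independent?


P(A)×P(B) = 639/2500
P(A∩B) = 639/2500
Equal ✓ → Independent

Yes, independent


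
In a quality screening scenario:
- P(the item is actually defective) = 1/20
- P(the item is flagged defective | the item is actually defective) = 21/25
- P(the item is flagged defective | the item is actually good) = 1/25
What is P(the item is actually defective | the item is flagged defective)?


Using Bayes' theorem:
P(A|B) = P(B|A)·P(A) / P(B)

P(the item is flagged defective) = 21/25 × 1/20 + 1/25 × 19/20
= 21/500 + 19/500 = 2/25

P(the item is actually defective|the item is flagged defective) = (21/500) / (2/25) = 21/40

P(the item is actually defective|the item is flagged defective) = 21/40 ≈ 52.50%


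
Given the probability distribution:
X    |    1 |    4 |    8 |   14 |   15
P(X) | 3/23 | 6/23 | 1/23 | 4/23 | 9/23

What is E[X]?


E[X] = Σ x·P(X=x)
= (1)×(3/23) + (4)×(6/23) + (8)×(1/23) + (14)×(4/23) + (15)×(9/23)
= 226/23

E[X] = 226/23


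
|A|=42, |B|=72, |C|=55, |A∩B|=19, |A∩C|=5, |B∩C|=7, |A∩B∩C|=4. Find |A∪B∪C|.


|A∪B∪C| = 42+72+55-19-5-7+4 = 142

|A∪B∪C| = 142


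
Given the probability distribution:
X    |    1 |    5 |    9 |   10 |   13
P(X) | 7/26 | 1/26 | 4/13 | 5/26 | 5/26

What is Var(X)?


E[X] = 199/26
E[X²] = 2025/26
Var(X) = E[X²] - (E[X])² = 2025/26 - 39601/676 = 13049/676

Var(X) = 13049/676 ≈ 19.3033


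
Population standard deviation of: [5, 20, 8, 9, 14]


Mean = 56/5
  (5-56/5)²=961/25
  (20-56/5)²=1936/25
  (8-56/5)²=256/25
  (9-56/5)²=121/25
  (14-56/5)²=196/25
Σ(x-μ)² = 694/5
σ² = (694/5)/5 = 694/25

σ = √(694/25) ≈ 5.2688


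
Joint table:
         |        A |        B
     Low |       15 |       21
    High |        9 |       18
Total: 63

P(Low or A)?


P(Low∨A) = P(Low) + P(A) - P(Low∧A)
= (36 + 24 - 15)/63 = 45/63 = 5/7

P = 5/7 ≈ 71.43%


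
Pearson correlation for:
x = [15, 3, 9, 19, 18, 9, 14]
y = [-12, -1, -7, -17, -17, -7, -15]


n=7, Σx=87, Σy=-76, Σxy=-1148, Σx²=1277, Σy²=1046
r = (7×(-1148) - 87×(-76))/√((7×1277 - 87²)(7×1046 - (-76)²))
= -1424/√(1370×1546) = -1424/√2118020 ≈ -1424/1455.3419 ≈ -0.9785

r ≈ -0.9785


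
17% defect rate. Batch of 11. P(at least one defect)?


P(all good) = (83/100)^11 = 1287831418538085836267/10000000000000000000000
P(≥1 defect) = 8712168581461914163733/10000000000000000000000

P = 8712168581461914163733/10000000000000000000000 ≈ 87.12%


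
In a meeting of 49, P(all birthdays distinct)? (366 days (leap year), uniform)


P(all different) = Π(366-i)/366 for i=0..48
= (366/366)×(365/366)×...×(318/366)
= 0.034553

P ≈ 0.0346 ≈ 3.46%


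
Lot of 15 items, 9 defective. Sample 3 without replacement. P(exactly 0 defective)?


Hypergeometric: C(9,0)×C(6,3)/C(15,3)
= 1×20/455 = 4/91

P(X=0) = 4/91 ≈ 4.40%


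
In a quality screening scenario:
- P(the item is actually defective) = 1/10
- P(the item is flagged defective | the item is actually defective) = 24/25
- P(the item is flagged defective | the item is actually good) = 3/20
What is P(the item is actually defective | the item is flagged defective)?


Using Bayes' theorem:
P(A|B) = P(B|A)·P(A) / P(B)

P(the item is flagged defective) = 24/25 × 1/10 + 3/20 × 9/10
= 12/125 + 27/200 = 231/1000

P(the item is actually defective|the item is flagged defective) = (12/125) / (231/1000) = 32/77

P(the item is actually defective|the item is flagged defective) = 32/77 ≈ 41.56%


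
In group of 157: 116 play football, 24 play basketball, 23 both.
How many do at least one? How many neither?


|A∪B| = 116+24-23 = 117
Neither = 157-117 = 40

At least one: 117; Neither: 40


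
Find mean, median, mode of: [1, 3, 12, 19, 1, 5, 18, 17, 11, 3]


Sorted: [1, 1, 3, 3, 5, 11, 12, 17, 18, 19]
Mean = 90/10 = 9
Median = 8
Freq: {1: 2, 3: 2, 12: 1, 19: 1, 5: 1, 18: 1, 17: 1, 11: 1}
Mode: [1, 3]

Mean=9, Median=8, Mode=[1, 3]


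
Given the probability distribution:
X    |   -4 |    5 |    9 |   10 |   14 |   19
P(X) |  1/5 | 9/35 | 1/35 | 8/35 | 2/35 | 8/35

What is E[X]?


E[X] = Σ x·P(X=x)
= (-4)×(1/5) + (5)×(9/35) + (9)×(1/35) + (10)×(8/35) + (14)×(2/35) + (19)×(8/35)
= 286/35

E[X] = 286/35


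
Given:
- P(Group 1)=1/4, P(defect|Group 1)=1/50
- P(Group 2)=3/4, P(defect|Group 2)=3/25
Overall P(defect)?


P(B) = Σ P(B|Aᵢ)×P(Aᵢ)
  1/50×1/4 = 1/200
  3/25×3/4 = 9/100
Sum = 19/200

P(defect) = 19/200 ≈ 9.50%


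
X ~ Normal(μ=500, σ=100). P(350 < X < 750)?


z₁=(350-500)/100=-1.5, z₂=(750-500)/100=2.5
P = Φ(2.5) - Φ(-1.5) = 0.993790 - 0.066807 = 0.926983 ≈ 0.9270

P(350 < X < 750) ≈ 0.9270


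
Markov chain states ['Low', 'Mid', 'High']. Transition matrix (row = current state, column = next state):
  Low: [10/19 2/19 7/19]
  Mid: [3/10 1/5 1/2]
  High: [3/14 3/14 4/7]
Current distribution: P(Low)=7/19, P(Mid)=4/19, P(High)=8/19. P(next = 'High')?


P(next=High) = Σᵢ P(now=i)×P(i→High)
= 7/19×7/19 + 4/19×1/2 + 8/19×4/7
= 49/361 + 2/19 + 32/133 = 1217/2527

P = 1217/2527 ≈ 0.4816


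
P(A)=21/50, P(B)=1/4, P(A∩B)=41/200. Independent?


P(A)×P(B) = 21/200
P(A∩B) = 41/200
Not equal → NOT independent

No, not independent


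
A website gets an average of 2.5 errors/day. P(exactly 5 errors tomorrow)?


Poisson(λ=2.5): P(X=5) = e^(-λ)×λ^k/k!
= e^(-2.5) × 2.5^5 / 5!
≈ 0.08208499862 × 97.65625 / 120 ≈ 0.066801

P(X=5) ≈ 0.066801 ≈ 6.68%


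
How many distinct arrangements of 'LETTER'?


Letters: 6, freq: {'L': 1, 'E': 2, 'T': 2, 'R': 1}
6!/(1!×2!×2!×1!) = 720/4 = 180

180


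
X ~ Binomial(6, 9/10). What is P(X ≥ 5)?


P(X ≥ 5) = Σ P(X=i) for i=5..6
P(X=5) = 177147/500000
P(X=6) = 531441/1000000
Sum = 177147/200000

P(X ≥ 5) = 177147/200000 ≈ 88.57%


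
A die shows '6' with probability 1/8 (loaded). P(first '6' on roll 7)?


Geometric: P(X=7) = (1-p)^(k-1)×p = (7/8)^6×1/8 = 117649/2097152

P(X=7) = 117649/2097152 ≈ 5.61%


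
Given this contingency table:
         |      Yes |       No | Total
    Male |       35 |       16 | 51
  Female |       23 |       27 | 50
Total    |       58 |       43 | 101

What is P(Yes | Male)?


P(Yes | Male) = 35/(35+16) = 35/51

P(Yes|Male) = 35/51 ≈ 68.63%


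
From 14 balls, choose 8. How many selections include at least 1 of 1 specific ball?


Complement: C(14,8) - C(13,8) = 3003 - 1287 = 1716

1716


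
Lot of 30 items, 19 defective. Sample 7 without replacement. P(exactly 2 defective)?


Hypergeometric: C(19,2)×C(11,5)/C(30,7)
= 171×462/2035800 = 1463/37700

P(X=2) = 1463/37700 ≈ 3.88%


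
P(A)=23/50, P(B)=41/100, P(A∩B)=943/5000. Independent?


P(A)×P(B) = 943/5000
P(A∩B) = 943/5000
Equal ✓ → Independent

Yes, independent


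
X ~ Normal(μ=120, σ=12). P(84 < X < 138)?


z₁=(84-120)/12=-3.0, z₂=(138-120)/12=1.5
P = Φ(1.5) - Φ(-3.0) = 0.933193 - 0.001350 = 0.931843 ≈ 0.9318

P(84 < X < 138) ≈ 0.9318


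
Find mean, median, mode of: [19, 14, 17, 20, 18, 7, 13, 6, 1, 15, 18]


Sorted: [1, 6, 7, 13, 14, 15, 17, 18, 18, 19, 20]
Mean = 148/11
Median = 15
Freq: {19: 1, 14: 1, 17: 1, 20: 1, 18: 2, 7: 1, 13: 1, 6: 1, 1: 1, 15: 1}
Mode: [18]

Mean=148/11, Median=15, Mode=18


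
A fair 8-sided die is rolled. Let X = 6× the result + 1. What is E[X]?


E[die] = (1+8)/2 = 9/2
E[X] = 6×9/2 + 1 = 28

E[X] = 28


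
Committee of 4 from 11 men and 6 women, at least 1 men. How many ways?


Count by #men:
  1M,3W: C(11,1)×C(6,3)=220
  2M,2W: C(11,2)×C(6,2)=825
  3M,1W: C(11,3)×C(6,1)=990
  4M,0W: C(11,4)×C(6,0)=330
Total = 2365

2365


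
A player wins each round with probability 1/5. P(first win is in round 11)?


Geometric: P(X=11) = (1-p)^(k-1)×p = (4/5)^10×1/5 = 1048576/48828125

P(X=11) = 1048576/48828125 ≈ 2.15%


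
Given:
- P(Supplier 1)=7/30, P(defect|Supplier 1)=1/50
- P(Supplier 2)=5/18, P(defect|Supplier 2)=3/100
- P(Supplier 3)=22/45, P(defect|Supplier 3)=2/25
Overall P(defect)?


P(B) = Σ P(B|Aᵢ)×P(Aᵢ)
  1/50×7/30 = 7/1500
  3/100×5/18 = 1/120
  2/25×22/45 = 44/1125
Sum = 469/9000

P(defect) = 469/9000 ≈ 5.21%


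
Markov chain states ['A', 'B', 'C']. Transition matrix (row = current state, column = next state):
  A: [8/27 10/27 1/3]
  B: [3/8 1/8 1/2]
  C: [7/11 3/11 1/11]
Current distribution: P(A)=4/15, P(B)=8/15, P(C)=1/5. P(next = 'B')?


P(next=B) = Σᵢ P(now=i)×P(i→B)
= 4/15×10/27 + 8/15×1/8 + 1/5×3/11
= 8/81 + 1/15 + 3/55 = 196/891

P = 196/891 ≈ 0.2200


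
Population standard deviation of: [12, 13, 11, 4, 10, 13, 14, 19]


Mean = 96/8 = 12
  (12-12)²=0
  (13-12)²=1
  (11-12)²=1
  (4-12)²=64
  (10-12)²=4
  (13-12)²=1
  (14-12)²=4
  (19-12)²=49
Σ(x-μ)² = 124
σ² = 124/8 = 31/2

σ = √(31/2) ≈ 3.9370


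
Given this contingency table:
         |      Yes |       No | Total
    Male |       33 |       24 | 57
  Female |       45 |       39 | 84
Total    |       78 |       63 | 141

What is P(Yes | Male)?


P(Yes | Male) = 33/(33+24) = 33/57 = 11/19

P(Yes|Male) = 11/19 ≈ 57.89%


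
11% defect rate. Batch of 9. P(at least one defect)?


P(all good) = (89/100)^9 = 350356403707485209/1000000000000000000
P(≥1 defect) = 649643596292514791/1000000000000000000

P = 649643596292514791/1000000000000000000 ≈ 64.96%


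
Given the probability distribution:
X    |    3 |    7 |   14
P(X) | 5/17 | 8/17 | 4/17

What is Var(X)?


E[X] = 127/17
E[X²] = 1221/17
Var(X) = E[X²] - (E[X])² = 1221/17 - 16129/289 = 4628/289

Var(X) = 4628/289 ≈ 16.0138


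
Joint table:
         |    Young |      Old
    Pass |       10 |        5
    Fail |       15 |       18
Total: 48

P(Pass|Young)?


P(Pass|Young) = 10/(10+15) = 10/25 = 2/5

P = 2/5 ≈ 40.00%


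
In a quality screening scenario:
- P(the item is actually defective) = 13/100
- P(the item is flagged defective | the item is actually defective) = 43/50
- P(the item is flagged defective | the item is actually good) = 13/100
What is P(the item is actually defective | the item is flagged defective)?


Using Bayes' theorem:
P(A|B) = P(B|A)·P(A) / P(B)

P(the item is flagged defective) = 43/50 × 13/100 + 13/100 × 87/100
= 559/5000 + 1131/10000 = 2249/10000

P(the item is actually defective|the item is flagged defective) = (559/5000) / (2249/10000) = 86/173

P(the item is actually defective|the item is flagged defective) = 86/173 ≈ 49.71%


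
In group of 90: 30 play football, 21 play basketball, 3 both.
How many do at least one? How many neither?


|A∪B| = 30+21-3 = 48
Neither = 90-48 = 42

At least one: 48; Neither: 42


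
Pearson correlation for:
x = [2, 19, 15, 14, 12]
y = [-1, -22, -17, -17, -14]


n=5, Σx=62, Σy=-71, Σxy=-1081, Σx²=930, Σy²=1259
r = (5×(-1081) - 62×(-71))/√((5×930 - 62²)(5×1259 - (-71)²))
= -1003/√(806×1254) = -1003/√1010724 ≈ -1003/1005.3477 ≈ -0.9977

r ≈ -0.9977


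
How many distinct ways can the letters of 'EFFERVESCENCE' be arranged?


Letters: 13, freq: {'E': 5, 'F': 2, 'R': 1, 'V': 1, 'S': 1, 'C': 2, 'N': 1}
13!/(5!×2!×1!×1!×1!×2!×1!) = 6227020800/480 = 12972960

12972960


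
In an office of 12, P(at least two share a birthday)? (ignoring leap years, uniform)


P(all different) = Π(365-i)/365 for i=0..11
= 0.832975
P(match) = 1 - 0.832975 = 0.167025

P ≈ 0.1670 ≈ 16.70%


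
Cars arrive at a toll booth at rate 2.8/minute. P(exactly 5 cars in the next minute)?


Poisson(λ=2.8): P(X=5) = e^(-λ)×λ^k/k!
= e^(-2.8) × 2.8^5 / 5!
≈ 0.06081006263 × 172.10368 / 120 ≈ 0.087214

P(X=5) ≈ 0.087214 ≈ 8.72%


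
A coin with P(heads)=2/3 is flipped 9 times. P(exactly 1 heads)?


Binomial: P(X=1) = C(9,1)×p^1×(1-p)^8
= 9 × 2/3 × 1/6561 = 2/2187

P(X=1) = 2/2187 ≈ 0.09%


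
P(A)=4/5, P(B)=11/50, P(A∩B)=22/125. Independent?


P(A)×P(B) = 22/125
P(A∩B) = 22/125
Equal ✓ → Independent

Yes, independent


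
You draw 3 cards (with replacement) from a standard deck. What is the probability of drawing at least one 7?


P(not a 7) = 48/52 = 12/13
P(none in 3 draws) = (12/13)^3 = 1728/2197
P(≥1 7) = 1 - 1728/2197 = 469/2197

P = 469/2197 ≈ 21.35%


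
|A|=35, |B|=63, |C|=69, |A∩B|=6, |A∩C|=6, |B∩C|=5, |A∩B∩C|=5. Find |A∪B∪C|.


|A∪B∪C| = 35+63+69-6-6-5+5 = 155

|A∪B∪C| = 155


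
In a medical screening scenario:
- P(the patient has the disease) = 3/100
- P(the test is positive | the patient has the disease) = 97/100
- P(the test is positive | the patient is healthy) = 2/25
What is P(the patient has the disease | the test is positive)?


Using Bayes' theorem:
P(A|B) = P(B|A)·P(A) / P(B)

P(the test is positive) = 97/100 × 3/100 + 2/25 × 97/100
= 291/10000 + 97/1250 = 1067/10000

P(the patient has the disease|the test is positive) = (291/10000) / (1067/10000) = 3/11

P(the patient has the disease|the test is positive) = 3/11 ≈ 27.27%


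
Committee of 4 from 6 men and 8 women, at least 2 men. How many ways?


Count by #men:
  2M,2W: C(6,2)×C(8,2)=420
  3M,1W: C(6,3)×C(8,1)=160
  4M,0W: C(6,4)×C(8,0)=15
Total = 595

595


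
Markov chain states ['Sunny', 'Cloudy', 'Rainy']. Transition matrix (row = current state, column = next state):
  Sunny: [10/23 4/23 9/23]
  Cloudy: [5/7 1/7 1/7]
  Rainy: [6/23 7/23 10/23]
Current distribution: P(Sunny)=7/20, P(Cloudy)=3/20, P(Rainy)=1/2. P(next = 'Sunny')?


P(next=Sunny) = Σᵢ P(now=i)×P(i→Sunny)
= 7/20×10/23 + 3/20×5/7 + 1/2×6/23
= 7/46 + 3/28 + 3/23 = 251/644

P = 251/644 ≈ 0.3898


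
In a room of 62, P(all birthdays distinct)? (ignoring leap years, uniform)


P(all different) = Π(365-i)/365 for i=0..61
= (365/365)×(364/365)×...×(304/365)
= 0.004090

P ≈ 0.0041 ≈ 0.41%


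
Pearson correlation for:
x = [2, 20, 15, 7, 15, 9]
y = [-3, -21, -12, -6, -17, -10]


n=6, Σx=68, Σy=-69, Σxy=-993, Σx²=984, Σy²=1019
r = (6×(-993) - 68×(-69))/√((6×984 - 68²)(6×1019 - (-69)²))
= -1266/√(1280×1353) = -1266/√1731840 ≈ -1266/1315.9939 ≈ -0.9620

r ≈ -0.9620


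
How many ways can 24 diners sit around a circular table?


Circular arrangements of 24 distinct objects: fix one position to break rotational symmetry.
(n-1)! = 23! = 25852016738884976640000

25852016738884976640000


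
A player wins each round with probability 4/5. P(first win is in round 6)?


Geometric: P(X=6) = (1-p)^(k-1)×p = (1/5)^5×4/5 = 4/15625

P(X=6) = 4/15625 ≈ 0.03%


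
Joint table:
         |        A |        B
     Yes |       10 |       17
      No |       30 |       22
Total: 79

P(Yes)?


P(Yes) = (10+17)/79 = 27/79

P(Yes) = 27/79 ≈ 34.18%


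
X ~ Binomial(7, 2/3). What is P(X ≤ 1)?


P(X ≤ 1) = Σ P(X=i) for i=0..1
P(X=0) = 1/2187
P(X=1) = 14/2187
Sum = 5/729

P(X ≤ 1) = 5/729 ≈ 0.69%


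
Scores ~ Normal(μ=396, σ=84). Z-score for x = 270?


z = (x - μ)/σ = (270 - 396)/84 = -1.5

z = -1.5


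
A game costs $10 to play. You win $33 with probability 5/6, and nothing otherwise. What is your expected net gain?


E[gain] = (33-10)×5/6 + (-10)×1/6
= 115/6 - 5/3 = 35/2

Expected net gain = $35/2 ≈ $17.50


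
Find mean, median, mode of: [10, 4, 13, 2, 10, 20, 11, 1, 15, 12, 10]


Sorted: [1, 2, 4, 10, 10, 10, 11, 12, 13, 15, 20]
Mean = 108/11
Median = 10
Freq: {10: 3, 4: 1, 13: 1, 2: 1, 20: 1, 11: 1, 1: 1, 15: 1, 12: 1}
Mode: [10]

Mean=108/11, Median=10, Mode=10


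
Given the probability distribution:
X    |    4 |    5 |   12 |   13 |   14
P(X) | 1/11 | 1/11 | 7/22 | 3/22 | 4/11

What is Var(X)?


E[X] = 23/2
E[X²] = 3165/22
Var(X) = E[X²] - (E[X])² = 3165/22 - 529/4 = 511/44

Var(X) = 511/44 ≈ 11.6136


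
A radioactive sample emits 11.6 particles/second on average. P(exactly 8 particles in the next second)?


Poisson(λ=11.6): P(X=8) = e^(-λ)×λ^k/k!
= e^(-11.6) × 11.6^8 / 8!
≈ 9.166087736e-06 × 327841489.198 / 40320 ≈ 0.074529

P(X=8) ≈ 0.074529 ≈ 7.45%


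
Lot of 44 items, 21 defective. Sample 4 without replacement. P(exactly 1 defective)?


Hypergeometric: C(21,1)×C(23,3)/C(44,4)
= 21×1771/135751 = 483/1763

P(X=1) = 483/1763 ≈ 27.40%


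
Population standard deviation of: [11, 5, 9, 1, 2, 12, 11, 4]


Mean = 55/8
  (11-55/8)²=1089/64
  (5-55/8)²=225/64
  (9-55/8)²=289/64
  (1-55/8)²=2209/64
  (2-55/8)²=1521/64
  (12-55/8)²=1681/64
  (11-55/8)²=1089/64
  (4-55/8)²=529/64
Σ(x-μ)² = 1079/8
σ² = (1079/8)/8 = 1079/64

σ = √(1079/64) ≈ 4.1060


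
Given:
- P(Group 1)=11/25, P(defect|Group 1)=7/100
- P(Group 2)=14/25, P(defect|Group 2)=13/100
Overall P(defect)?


P(B) = Σ P(B|Aᵢ)×P(Aᵢ)
  7/100×11/25 = 77/2500
  13/100×14/25 = 91/1250
Sum = 259/2500

P(defect) = 259/2500 ≈ 10.36%


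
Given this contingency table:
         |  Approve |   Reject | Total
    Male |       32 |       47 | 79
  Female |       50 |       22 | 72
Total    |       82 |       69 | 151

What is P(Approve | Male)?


P(Approve | Male) = 32/(32+47) = 32/79

P(Approve|Male) = 32/79 ≈ 40.51%


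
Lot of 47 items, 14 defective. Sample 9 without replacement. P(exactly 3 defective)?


Hypergeometric: C(14,3)×C(33,6)/C(47,9)
= 364×1107568/1362649145 = 2819264/9529015

P(X=3) = 2819264/9529015 ≈ 29.59%


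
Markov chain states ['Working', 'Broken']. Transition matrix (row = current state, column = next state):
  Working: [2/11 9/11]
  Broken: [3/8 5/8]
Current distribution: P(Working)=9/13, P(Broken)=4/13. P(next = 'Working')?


P(next=Working) = Σᵢ P(now=i)×P(i→Working)
= 9/13×2/11 + 4/13×3/8
= 18/143 + 3/26 = 69/286

P = 69/286 ≈ 0.2413


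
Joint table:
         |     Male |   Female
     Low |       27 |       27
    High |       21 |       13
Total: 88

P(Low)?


P(Low) = (27+27)/88 = 54/88 = 27/44

P(Low) = 27/44 ≈ 61.36%


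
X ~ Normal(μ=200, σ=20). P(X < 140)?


z = (140-200)/20 = -3.0
P(Z < -3.0) = 0.0013

P(X < 140) ≈ 0.0013


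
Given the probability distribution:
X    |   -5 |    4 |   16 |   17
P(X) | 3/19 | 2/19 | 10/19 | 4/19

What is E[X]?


E[X] = Σ x·P(X=x)
= (-5)×(3/19) + (4)×(2/19) + (16)×(10/19) + (17)×(4/19)
= 221/19

E[X] = 221/19


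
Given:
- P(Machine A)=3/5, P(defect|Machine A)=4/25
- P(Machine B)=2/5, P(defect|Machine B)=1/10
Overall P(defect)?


P(B) = Σ P(B|Aᵢ)×P(Aᵢ)
  4/25×3/5 = 12/125
  1/10×2/5 = 1/25
Sum = 17/125

P(defect) = 17/125 ≈ 13.60%


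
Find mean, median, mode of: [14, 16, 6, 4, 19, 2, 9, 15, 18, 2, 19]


Sorted: [2, 2, 4, 6, 9, 14, 15, 16, 18, 19, 19]
Mean = 124/11
Median = 14
Freq: {14: 1, 16: 1, 6: 1, 4: 1, 19: 2, 2: 2, 9: 1, 15: 1, 18: 1}
Mode: [2, 19]

Mean=124/11, Median=14, Mode=[2, 19]


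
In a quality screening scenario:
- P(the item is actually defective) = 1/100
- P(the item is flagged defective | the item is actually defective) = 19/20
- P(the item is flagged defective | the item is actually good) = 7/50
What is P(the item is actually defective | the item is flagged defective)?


Using Bayes' theorem:
P(A|B) = P(B|A)·P(A) / P(B)

P(the item is flagged defective) = 19/20 × 1/100 + 7/50 × 99/100
= 19/2000 + 693/5000 = 1481/10000

P(the item is actually defective|the item is flagged defective) = (19/2000) / (1481/10000) = 95/1481

P(the item is actually defective|the item is flagged defective) = 95/1481 ≈ 6.41%


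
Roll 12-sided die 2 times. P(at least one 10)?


P(no 10)^2 = (11/12)^2 = 121/144
P(≥1) = 1 - 121/144 = 23/144

P = 23/144 ≈ 15.97%


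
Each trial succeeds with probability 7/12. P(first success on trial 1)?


Geometric: P(X=1) = (1-p)^(k-1)×p = (5/12)^0×7/12 = 7/12

P(X=1) = 7/12 ≈ 58.33%


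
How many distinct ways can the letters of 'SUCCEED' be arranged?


Letters: 7, freq: {'S': 1, 'U': 1, 'C': 2, 'E': 2, 'D': 1}
7!/(1!×1!×2!×2!×1!) = 5040/4 = 1260

1260


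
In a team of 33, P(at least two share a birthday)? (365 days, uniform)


P(all different) = Π(365-i)/365 for i=0..32
= 0.225028
P(match) = 1 - 0.225028 = 0.774972

P ≈ 0.7750 ≈ 77.50%


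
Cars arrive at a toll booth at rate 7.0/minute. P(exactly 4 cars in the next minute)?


Poisson(λ=7.0): P(X=4) = e^(-λ)×λ^k/k!
= e^(-7.0) × 7.0^4 / 4!
≈ 0.0009118819656 × 2401 / 24 ≈ 0.091226

P(X=4) ≈ 0.091226 ≈ 9.12%


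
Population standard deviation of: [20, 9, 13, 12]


Mean = 54/4 = 27/2
  (20-27/2)²=169/4
  (9-27/2)²=81/4
  (13-27/2)²=1/4
  (12-27/2)²=9/4
Σ(x-μ)² = 65
σ² = 65/4

σ = √(65/4) ≈ 4.0311
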